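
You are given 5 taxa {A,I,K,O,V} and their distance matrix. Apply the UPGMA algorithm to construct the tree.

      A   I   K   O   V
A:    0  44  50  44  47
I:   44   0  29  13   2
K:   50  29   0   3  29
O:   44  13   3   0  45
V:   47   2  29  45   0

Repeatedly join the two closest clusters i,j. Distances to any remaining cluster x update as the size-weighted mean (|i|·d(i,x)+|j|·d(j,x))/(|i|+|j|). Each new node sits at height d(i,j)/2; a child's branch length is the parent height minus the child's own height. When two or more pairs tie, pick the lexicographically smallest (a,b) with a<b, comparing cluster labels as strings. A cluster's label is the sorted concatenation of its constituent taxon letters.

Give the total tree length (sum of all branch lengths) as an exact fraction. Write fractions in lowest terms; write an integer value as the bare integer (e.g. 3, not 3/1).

1. join I+V (d=2) ⇒ IV; edges |I|=1, |V|=1
  updated: d(A,IV)=91/2, d(IV,K)=29, d(IV,O)=29
2. join K+O (d=3) ⇒ KO; edges |K|=3/2, |O|=3/2
  updated: d(A,KO)=47, d(IV,KO)=29
3. join IV+KO (d=29) ⇒ IKOV; edges |IV|=27/2, |KO|=13
  updated: d(A,IKOV)=185/4
4. join A+IKOV (d=185/4) ⇒ AIKOV; edges |A|=185/8, |IKOV|=69/8
final tree: (A:185/8,((I:1,V:1):27/2,(K:3/2,O:3/2):13):69/8)
total length: 253/4

253/4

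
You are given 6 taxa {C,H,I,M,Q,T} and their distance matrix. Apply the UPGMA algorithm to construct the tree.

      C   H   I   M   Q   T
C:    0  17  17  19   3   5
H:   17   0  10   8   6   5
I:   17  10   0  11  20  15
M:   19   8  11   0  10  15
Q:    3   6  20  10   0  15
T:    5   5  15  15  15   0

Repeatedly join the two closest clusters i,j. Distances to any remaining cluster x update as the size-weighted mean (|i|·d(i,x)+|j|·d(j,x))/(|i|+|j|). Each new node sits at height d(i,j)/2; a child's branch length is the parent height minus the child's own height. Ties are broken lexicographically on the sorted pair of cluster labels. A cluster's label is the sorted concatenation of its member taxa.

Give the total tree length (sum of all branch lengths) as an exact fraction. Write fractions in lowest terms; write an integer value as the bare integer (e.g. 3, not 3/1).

step 1: merge (C,Q) at d=3; branch lengths C→3/2, Q→3/2; new cluster CQ
  updated: d(CQ,H)=23/2, d(CQ,I)=37/2, d(CQ,M)=29/2, d(CQ,T)=10
step 2: merge (H,T) at d=5; branch lengths H→5/2, T→5/2; new cluster HT
  updated: d(CQ,HT)=43/4, d(HT,I)=25/2, d(HT,M)=23/2
step 3: merge (CQ,HT) at d=43/4; branch lengths CQ→31/8, HT→23/8; new cluster CHQT
  updated: d(CHQT,I)=31/2, d(CHQT,M)=13
step 4: merge (I,M) at d=11; branch lengths I→11/2, M→11/2; new cluster IM
  updated: d(CHQT,IM)=57/4
step 5: merge (CHQT,IM) at d=57/4; branch lengths CHQT→7/4, IM→13/8; new cluster CHIMQT
final tree: (((C:3/2,Q:3/2):31/8,(H:5/2,T:5/2):23/8):7/4,(I:11/2,M:11/2):13/8)
total length: 233/8

233/8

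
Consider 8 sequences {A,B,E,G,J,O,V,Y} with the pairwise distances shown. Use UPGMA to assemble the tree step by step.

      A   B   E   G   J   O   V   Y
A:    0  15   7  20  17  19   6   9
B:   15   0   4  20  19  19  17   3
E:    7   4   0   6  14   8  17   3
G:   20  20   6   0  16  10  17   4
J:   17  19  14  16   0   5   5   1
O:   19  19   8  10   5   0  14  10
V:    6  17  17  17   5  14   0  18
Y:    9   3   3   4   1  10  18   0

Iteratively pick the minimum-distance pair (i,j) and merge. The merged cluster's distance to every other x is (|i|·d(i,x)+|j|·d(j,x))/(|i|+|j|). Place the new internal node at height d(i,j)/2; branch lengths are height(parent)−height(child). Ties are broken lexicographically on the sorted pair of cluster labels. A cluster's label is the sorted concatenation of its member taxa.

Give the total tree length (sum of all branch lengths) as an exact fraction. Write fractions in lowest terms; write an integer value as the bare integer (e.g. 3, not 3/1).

step 1: merge (J,Y) at d=1; branch lengths J→1/2, Y→1/2; new cluster JY
  updated: d(A,JY)=13, d(B,JY)=11, d(E,JY)=17/2, d(G,JY)=10, d(JY,O)=15/2, d(JY,V)=23/2
step 2: merge (B,E) at d=4; branch lengths B→2, E→2; new cluster BE
  updated: d(A,BE)=11, d(BE,G)=13, d(BE,JY)=39/4, d(BE,O)=27/2, d(BE,V)=17
step 3: merge (A,V) at d=6; branch lengths A→3, V→3; new cluster AV
  updated: d(AV,BE)=14, d(AV,G)=37/2, d(AV,JY)=49/4, d(AV,O)=33/2
step 4: merge (JY,O) at d=15/2; branch lengths JY→13/4, O→15/4; new cluster JOY
  updated: d(AV,JOY)=41/3, d(BE,JOY)=11, d(G,JOY)=10
step 5: merge (G,JOY) at d=10; branch lengths G→5, JOY→5/4; new cluster GJOY
  updated: d(AV,GJOY)=119/8, d(BE,GJOY)=23/2
step 6: merge (BE,GJOY) at d=23/2; branch lengths BE→15/4, GJOY→3/4; new cluster BEGJOY
  updated: d(AV,BEGJOY)=175/12
step 7: merge (AV,BEGJOY) at d=175/12; branch lengths AV→103/24, BEGJOY→37/24; new cluster ABEGJOVY
final tree: ((A:3,V:3):103/24,((B:2,E:2):15/4,(G:5,((J:1/2,Y:1/2):13/4,O:15/4):5/4):3/4):37/24)
total length: 415/12

415/12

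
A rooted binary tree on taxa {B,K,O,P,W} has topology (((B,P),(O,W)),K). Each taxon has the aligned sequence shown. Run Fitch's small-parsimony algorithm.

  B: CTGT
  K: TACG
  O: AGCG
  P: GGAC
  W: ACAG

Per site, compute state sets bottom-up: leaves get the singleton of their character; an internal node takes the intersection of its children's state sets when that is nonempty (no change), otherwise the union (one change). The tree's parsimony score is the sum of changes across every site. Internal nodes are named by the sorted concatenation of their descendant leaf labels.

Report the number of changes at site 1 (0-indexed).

3

site 0, node BP: B={C} ∪ P={G} → {C,G} (+1)
site 0, node OW: O={A} ∩ W={A} → {A} (+0)
site 0, node BOPW: BP={C,G} ∪ OW={A} → {A,C,G} (+1)
site 0, node BKOPW: BOPW={A,C,G} ∪ K={T} → {A,C,G,T} (+1)
site 1, node BP: B={T} ∪ P={G} → {G,T} (+1)
site 1, node OW: O={G} ∪ W={C} → {C,G} (+1)
site 1, node BOPW: BP={G,T} ∩ OW={C,G} → {G} (+0)
site 1, node BKOPW: BOPW={G} ∪ K={A} → {A,G} (+1)
site 2, node BP: B={G} ∪ P={A} → {A,G} (+1)
site 2, node OW: O={C} ∪ W={A} → {A,C} (+1)
site 2, node BOPW: BP={A,G} ∩ OW={A,C} → {A} (+0)
site 2, node BKOPW: BOPW={A} ∪ K={C} → {A,C} (+1)
site 3, node BP: B={T} ∪ P={C} → {C,T} (+1)
site 3, node OW: O={G} ∩ W={G} → {G} (+0)
site 3, node BOPW: BP={C,T} ∪ OW={G} → {C,G,T} (+1)
site 3, node BKOPW: BOPW={C,G,T} ∩ K={G} → {G} (+0)
per-site changes: [3, 3, 3, 2]; total = 11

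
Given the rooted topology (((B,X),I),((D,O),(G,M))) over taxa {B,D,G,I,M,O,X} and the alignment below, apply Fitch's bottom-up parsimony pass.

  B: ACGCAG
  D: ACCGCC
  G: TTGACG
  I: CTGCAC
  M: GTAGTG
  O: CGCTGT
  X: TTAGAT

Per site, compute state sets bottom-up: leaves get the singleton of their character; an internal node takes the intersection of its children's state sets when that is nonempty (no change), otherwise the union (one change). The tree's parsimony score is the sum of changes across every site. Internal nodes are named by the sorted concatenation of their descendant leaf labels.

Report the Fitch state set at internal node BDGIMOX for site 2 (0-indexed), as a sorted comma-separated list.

[col 0] BX: children B:{A}, X:{T} ∪→ {A,T}; cost 1
[col 0] BIX: children BX:{A,T}, I:{C} ∪→ {A,C,T}; cost 1
[col 0] DO: children D:{A}, O:{C} ∪→ {A,C}; cost 1
[col 0] GM: children G:{T}, M:{G} ∪→ {G,T}; cost 1
[col 0] DGMO: children DO:{A,C}, GM:{G,T} ∪→ {A,C,G,T}; cost 1
[col 0] BDGIMOX: children BIX:{A,C,T}, DGMO:{A,C,G,T} ∩→ {A,C,T}; cost 0
[col 1] BX: children B:{C}, X:{T} ∪→ {C,T}; cost 1
[col 1] BIX: children BX:{C,T}, I:{T} ∩→ {T}; cost 0
[col 1] DO: children D:{C}, O:{G} ∪→ {C,G}; cost 1
[col 1] GM: children G:{T}, M:{T} ∩→ {T}; cost 0
[col 1] DGMO: children DO:{C,G}, GM:{T} ∪→ {C,G,T}; cost 1
[col 1] BDGIMOX: children BIX:{T}, DGMO:{C,G,T} ∩→ {T}; cost 0
[col 2] BX: children B:{G}, X:{A} ∪→ {A,G}; cost 1
[col 2] BIX: children BX:{A,G}, I:{G} ∩→ {G}; cost 0
[col 2] DO: children D:{C}, O:{C} ∩→ {C}; cost 0
[col 2] GM: children G:{G}, M:{A} ∪→ {A,G}; cost 1
[col 2] DGMO: children DO:{C}, GM:{A,G} ∪→ {A,C,G}; cost 1
[col 2] BDGIMOX: children BIX:{G}, DGMO:{A,C,G} ∩→ {G}; cost 0
[col 3] BX: children B:{C}, X:{G} ∪→ {C,G}; cost 1
[col 3] BIX: children BX:{C,G}, I:{C} ∩→ {C}; cost 0
[col 3] DO: children D:{G}, O:{T} ∪→ {G,T}; cost 1
[col 3] GM: children G:{A}, M:{G} ∪→ {A,G}; cost 1
[col 3] DGMO: children DO:{G,T}, GM:{A,G} ∩→ {G}; cost 0
[col 3] BDGIMOX: children BIX:{C}, DGMO:{G} ∪→ {C,G}; cost 1
[col 4] BX: children B:{A}, X:{A} ∩→ {A}; cost 0
[col 4] BIX: children BX:{A}, I:{A} ∩→ {A}; cost 0
[col 4] DO: children D:{C}, O:{G} ∪→ {C,G}; cost 1
[col 4] GM: children G:{C}, M:{T} ∪→ {C,T}; cost 1
[col 4] DGMO: children DO:{C,G}, GM:{C,T} ∩→ {C}; cost 0
[col 4] BDGIMOX: children BIX:{A}, DGMO:{C} ∪→ {A,C}; cost 1
[col 5] BX: children B:{G}, X:{T} ∪→ {G,T}; cost 1
[col 5] BIX: children BX:{G,T}, I:{C} ∪→ {C,G,T}; cost 1
[col 5] DO: children D:{C}, O:{T} ∪→ {C,T}; cost 1
[col 5] GM: children G:{G}, M:{G} ∩→ {G}; cost 0
[col 5] DGMO: children DO:{C,T}, GM:{G} ∪→ {C,G,T}; cost 1
[col 5] BDGIMOX: children BIX:{C,G,T}, DGMO:{C,G,T} ∩→ {C,G,T}; cost 0
per-site changes: [5, 3, 3, 4, 3, 4]; total = 22

G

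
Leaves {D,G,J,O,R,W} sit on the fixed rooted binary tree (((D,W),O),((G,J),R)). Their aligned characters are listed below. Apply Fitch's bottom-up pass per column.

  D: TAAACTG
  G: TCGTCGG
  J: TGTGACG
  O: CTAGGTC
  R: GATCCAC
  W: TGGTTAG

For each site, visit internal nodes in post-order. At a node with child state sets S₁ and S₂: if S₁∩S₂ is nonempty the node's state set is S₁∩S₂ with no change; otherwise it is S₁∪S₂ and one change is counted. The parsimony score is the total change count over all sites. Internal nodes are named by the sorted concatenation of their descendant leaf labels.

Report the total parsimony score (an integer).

22

DW@0: {T} ∩ {T} = {T} (intersection, +0)
DOW@0: {T} ∪ {C} = {C,T} (union, +1)
GJ@0: {T} ∩ {T} = {T} (intersection, +0)
GJR@0: {T} ∪ {G} = {G,T} (union, +1)
DGJORW@0: {C,T} ∩ {G,T} = {T} (intersection, +0)
DW@1: {A} ∪ {G} = {A,G} (union, +1)
DOW@1: {A,G} ∪ {T} = {A,G,T} (union, +1)
GJ@1: {C} ∪ {G} = {C,G} (union, +1)
GJR@1: {C,G} ∪ {A} = {A,C,G} (union, +1)
DGJORW@1: {A,G,T} ∩ {A,C,G} = {A,G} (intersection, +0)
DW@2: {A} ∪ {G} = {A,G} (union, +1)
DOW@2: {A,G} ∩ {A} = {A} (intersection, +0)
GJ@2: {G} ∪ {T} = {G,T} (union, +1)
GJR@2: {G,T} ∩ {T} = {T} (intersection, +0)
DGJORW@2: {A} ∪ {T} = {A,T} (union, +1)
DW@3: {A} ∪ {T} = {A,T} (union, +1)
DOW@3: {A,T} ∪ {G} = {A,G,T} (union, +1)
GJ@3: {T} ∪ {G} = {G,T} (union, +1)
GJR@3: {G,T} ∪ {C} = {C,G,T} (union, +1)
DGJORW@3: {A,G,T} ∩ {C,G,T} = {G,T} (intersection, +0)
DW@4: {C} ∪ {T} = {C,T} (union, +1)
DOW@4: {C,T} ∪ {G} = {C,G,T} (union, +1)
GJ@4: {C} ∪ {A} = {A,C} (union, +1)
GJR@4: {A,C} ∩ {C} = {C} (intersection, +0)
DGJORW@4: {C,G,T} ∩ {C} = {C} (intersection, +0)
DW@5: {T} ∪ {A} = {A,T} (union, +1)
DOW@5: {A,T} ∩ {T} = {T} (intersection, +0)
GJ@5: {G} ∪ {C} = {C,G} (union, +1)
GJR@5: {C,G} ∪ {A} = {A,C,G} (union, +1)
DGJORW@5: {T} ∪ {A,C,G} = {A,C,G,T} (union, +1)
DW@6: {G} ∩ {G} = {G} (intersection, +0)
DOW@6: {G} ∪ {C} = {C,G} (union, +1)
GJ@6: {G} ∩ {G} = {G} (intersection, +0)
GJR@6: {G} ∪ {C} = {C,G} (union, +1)
DGJORW@6: {C,G} ∩ {C,G} = {C,G} (intersection, +0)
per-site changes: [2, 4, 3, 4, 3, 4, 2]; total = 22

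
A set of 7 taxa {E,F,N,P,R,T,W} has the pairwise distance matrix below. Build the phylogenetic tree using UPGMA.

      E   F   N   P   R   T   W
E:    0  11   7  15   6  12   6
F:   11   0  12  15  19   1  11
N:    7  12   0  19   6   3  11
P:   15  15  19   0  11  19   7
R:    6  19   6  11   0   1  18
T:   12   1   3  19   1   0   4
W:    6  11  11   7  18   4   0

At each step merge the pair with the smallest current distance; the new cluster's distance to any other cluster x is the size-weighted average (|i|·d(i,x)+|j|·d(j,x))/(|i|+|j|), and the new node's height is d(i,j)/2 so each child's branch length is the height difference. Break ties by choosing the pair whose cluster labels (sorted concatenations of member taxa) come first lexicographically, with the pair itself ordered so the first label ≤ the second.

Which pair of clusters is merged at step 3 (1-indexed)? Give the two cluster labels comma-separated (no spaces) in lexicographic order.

1. join F+T (d=1) ⇒ FT; edges |F|=1/2, |T|=1/2
  updated: d(E,FT)=23/2, d(FT,N)=15/2, d(FT,P)=17, d(FT,R)=10, d(FT,W)=15/2
2. join E+R (d=6) ⇒ ER; edges |E|=3, |R|=3
  updated: d(ER,FT)=43/4, d(ER,N)=13/2, d(ER,P)=13, d(ER,W)=12
3. join ER+N (d=13/2) ⇒ ENR; edges |ER|=1/4, |N|=13/4
  updated: d(ENR,FT)=29/3, d(ENR,P)=15, d(ENR,W)=35/3
4. join P+W (d=7) ⇒ PW; edges |P|=7/2, |W|=7/2
  updated: d(ENR,PW)=40/3, d(FT,PW)=49/4
5. join ENR+FT (d=29/3) ⇒ EFNRT; edges |ENR|=19/12, |FT|=13/3
  updated: d(EFNRT,PW)=129/10
6. join EFNRT+PW (d=129/10) ⇒ EFNPRTW; edges |EFNRT|=97/60, |PW|=59/20
final tree: ((((E:3,R:3):1/4,N:13/4):19/12,(F:1/2,T:1/2):13/3):97/60,(P:7/2,W:7/2):59/20)
total length: 1679/60

ER,N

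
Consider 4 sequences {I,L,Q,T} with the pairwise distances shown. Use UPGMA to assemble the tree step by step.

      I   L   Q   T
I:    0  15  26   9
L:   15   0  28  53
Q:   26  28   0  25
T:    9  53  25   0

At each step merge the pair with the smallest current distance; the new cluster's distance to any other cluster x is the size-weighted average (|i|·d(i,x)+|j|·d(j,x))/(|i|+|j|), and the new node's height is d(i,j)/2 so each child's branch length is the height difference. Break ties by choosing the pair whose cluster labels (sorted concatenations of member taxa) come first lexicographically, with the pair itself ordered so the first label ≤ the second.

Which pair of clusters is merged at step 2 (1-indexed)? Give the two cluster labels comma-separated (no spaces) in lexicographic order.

IT,Q

iteration 1: select I,T (d=9); attach at lengths (9/2, 9/2); label the merged cluster IT
  updated: d(IT,L)=34, d(IT,Q)=51/2
iteration 2: select IT,Q (d=51/2); attach at lengths (33/4, 51/4); label the merged cluster IQT
  updated: d(IQT,L)=32
iteration 3: select IQT,L (d=32); attach at lengths (13/4, 16); label the merged cluster ILQT
final tree: (((I:9/2,T:9/2):33/4,Q:51/4):13/4,L:16)
total length: 197/4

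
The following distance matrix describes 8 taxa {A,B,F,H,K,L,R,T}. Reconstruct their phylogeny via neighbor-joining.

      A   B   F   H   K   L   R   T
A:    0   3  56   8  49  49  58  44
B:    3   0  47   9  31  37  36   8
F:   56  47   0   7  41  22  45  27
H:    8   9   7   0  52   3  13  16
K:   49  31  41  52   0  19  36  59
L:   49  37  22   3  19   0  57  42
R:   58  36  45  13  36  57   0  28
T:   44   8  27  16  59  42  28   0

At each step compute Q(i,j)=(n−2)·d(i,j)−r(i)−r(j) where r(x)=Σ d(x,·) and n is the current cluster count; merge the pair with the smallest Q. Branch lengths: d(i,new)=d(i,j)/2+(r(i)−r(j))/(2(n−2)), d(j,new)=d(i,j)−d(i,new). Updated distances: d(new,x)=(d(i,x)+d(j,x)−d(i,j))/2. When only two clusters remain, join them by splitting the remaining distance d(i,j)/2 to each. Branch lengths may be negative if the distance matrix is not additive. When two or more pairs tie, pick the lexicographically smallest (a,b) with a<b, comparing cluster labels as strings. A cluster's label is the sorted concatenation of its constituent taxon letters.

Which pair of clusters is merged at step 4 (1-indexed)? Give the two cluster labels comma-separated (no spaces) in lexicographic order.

AB,T

iteration 1: select A,B (d=3, Q=-420); attach at lengths (19/2, -13/2); label the merged cluster AB
  updated: d(AB,F)=50, d(AB,H)=7, d(AB,K)=77/2, d(AB,L)=83/2, d(AB,R)=91/2, d(AB,T)=49/2
iteration 2: select K,L (d=19, Q=-335); attach at lengths (78/5, 17/5); label the merged cluster KL
  updated: d(AB,KL)=61/2, d(F,KL)=22, d(H,KL)=18, d(KL,R)=37, d(KL,T)=41
iteration 3: select F,KL (d=22, Q=-423/2); attach at lengths (181/16, 171/16); label the merged cluster FKL
  updated: d(AB,FKL)=117/4, d(FKL,H)=3/2, d(FKL,R)=30, d(FKL,T)=23
iteration 4: select AB,T (d=49/2, Q=-497/4); attach at lengths (353/24, 235/24); label the merged cluster ABT
  updated: d(ABT,FKL)=111/8, d(ABT,H)=-3/4, d(ABT,R)=49/2
iteration 5: select ABT,R (d=49/2, Q=-449/8); attach at lengths (153/32, 631/32); label the merged cluster ABRT
  updated: d(ABRT,FKL)=155/16, d(ABRT,H)=-49/8
iteration 6: select ABRT,FKL (d=155/16, Q=-81/16); attach at lengths (33/32, 277/32); label the merged cluster ABFKLRT
  updated: d(ABFKLRT,H)=-229/32
iteration 7: select ABFKLRT,H (d=-229/32); attach at lengths (-229/64, -229/64); label the merged cluster ABFHKLRT
final tree: (((((A:19/2,B:-13/2):353/24,T:235/24):153/32,R:631/32):33/32,(F:181/16,(K:78/5,L:17/5):171/16):277/32):-229/64,H:-229/64)
total length: 3057/32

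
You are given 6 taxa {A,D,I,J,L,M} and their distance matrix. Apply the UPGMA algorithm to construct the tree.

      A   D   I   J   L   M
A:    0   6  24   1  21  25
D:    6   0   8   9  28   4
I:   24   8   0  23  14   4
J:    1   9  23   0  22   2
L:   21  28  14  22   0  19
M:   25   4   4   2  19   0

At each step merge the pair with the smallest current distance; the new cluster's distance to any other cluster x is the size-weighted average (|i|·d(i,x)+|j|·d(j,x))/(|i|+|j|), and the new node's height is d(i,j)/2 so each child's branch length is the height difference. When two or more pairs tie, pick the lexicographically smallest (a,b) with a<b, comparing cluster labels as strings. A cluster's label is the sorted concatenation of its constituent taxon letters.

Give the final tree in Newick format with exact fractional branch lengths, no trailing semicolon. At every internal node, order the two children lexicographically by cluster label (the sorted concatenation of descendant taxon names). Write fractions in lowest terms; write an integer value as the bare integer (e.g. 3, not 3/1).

iteration 1: select A,J (d=1); attach at lengths (1/2, 1/2); label the merged cluster AJ
  updated: d(AJ,D)=15/2, d(AJ,I)=47/2, d(AJ,L)=43/2, d(AJ,M)=27/2
iteration 2: select D,M (d=4); attach at lengths (2, 2); label the merged cluster DM
  updated: d(AJ,DM)=21/2, d(DM,I)=6, d(DM,L)=47/2
iteration 3: select DM,I (d=6); attach at lengths (1, 3); label the merged cluster DIM
  updated: d(AJ,DIM)=89/6, d(DIM,L)=61/3
iteration 4: select AJ,DIM (d=89/6); attach at lengths (83/12, 53/12); label the merged cluster ADIJM
  updated: d(ADIJM,L)=104/5
iteration 5: select ADIJM,L (d=104/5); attach at lengths (179/60, 52/5); label the merged cluster ADIJLM
final tree: (((A:1/2,J:1/2):83/12,((D:2,M:2):1,I:3):53/12):179/60,L:52/5)
total length: 2023/60

(((A:1/2,J:1/2):83/12,((D:2,M:2):1,I:3):53/12):179/60,L:52/5)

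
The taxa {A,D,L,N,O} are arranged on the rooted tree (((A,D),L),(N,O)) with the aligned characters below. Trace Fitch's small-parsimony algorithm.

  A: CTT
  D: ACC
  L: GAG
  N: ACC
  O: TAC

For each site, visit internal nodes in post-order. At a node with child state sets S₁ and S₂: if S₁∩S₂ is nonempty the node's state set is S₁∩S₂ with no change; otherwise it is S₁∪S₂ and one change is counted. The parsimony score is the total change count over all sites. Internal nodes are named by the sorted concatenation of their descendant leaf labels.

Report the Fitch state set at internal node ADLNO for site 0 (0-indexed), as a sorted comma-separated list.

A

site 0, node AD: A={C} ∪ D={A} → {A,C} (+1)
site 0, node ADL: AD={A,C} ∪ L={G} → {A,C,G} (+1)
site 0, node NO: N={A} ∪ O={T} → {A,T} (+1)
site 0, node ADLNO: ADL={A,C,G} ∩ NO={A,T} → {A} (+0)
site 1, node AD: A={T} ∪ D={C} → {C,T} (+1)
site 1, node ADL: AD={C,T} ∪ L={A} → {A,C,T} (+1)
site 1, node NO: N={C} ∪ O={A} → {A,C} (+1)
site 1, node ADLNO: ADL={A,C,T} ∩ NO={A,C} → {A,C} (+0)
site 2, node AD: A={T} ∪ D={C} → {C,T} (+1)
site 2, node ADL: AD={C,T} ∪ L={G} → {C,G,T} (+1)
site 2, node NO: N={C} ∩ O={C} → {C} (+0)
site 2, node ADLNO: ADL={C,G,T} ∩ NO={C} → {C} (+0)
per-site changes: [3, 3, 2]; total = 8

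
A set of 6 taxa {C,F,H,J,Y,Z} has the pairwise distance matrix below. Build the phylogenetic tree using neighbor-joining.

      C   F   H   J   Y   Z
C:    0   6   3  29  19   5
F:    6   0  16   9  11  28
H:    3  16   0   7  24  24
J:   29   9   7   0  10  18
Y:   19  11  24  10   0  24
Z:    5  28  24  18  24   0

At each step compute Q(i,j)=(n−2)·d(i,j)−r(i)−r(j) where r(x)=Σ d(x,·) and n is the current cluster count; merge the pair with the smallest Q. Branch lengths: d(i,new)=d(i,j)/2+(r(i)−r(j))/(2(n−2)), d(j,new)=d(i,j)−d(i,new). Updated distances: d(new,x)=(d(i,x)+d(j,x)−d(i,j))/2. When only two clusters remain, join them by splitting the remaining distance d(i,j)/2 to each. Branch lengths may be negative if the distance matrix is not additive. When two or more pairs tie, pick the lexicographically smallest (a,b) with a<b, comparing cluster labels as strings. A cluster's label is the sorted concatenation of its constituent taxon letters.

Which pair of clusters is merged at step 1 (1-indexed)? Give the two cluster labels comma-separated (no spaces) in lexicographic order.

step 1: merge (C,Z) at d=5, Q=-141; branch lengths C→-17/8, Z→57/8; new cluster CZ
  updated: d(CZ,F)=29/2, d(CZ,H)=11, d(CZ,J)=21, d(CZ,Y)=19
step 2: merge (CZ,H) at d=11, Q=-181/2; branch lengths CZ→27/4, H→17/4; new cluster CHZ
  updated: d(CHZ,F)=39/4, d(CHZ,J)=17/2, d(CHZ,Y)=16
step 3: merge (CHZ,J) at d=17/2, Q=-179/4; branch lengths CHZ→95/16, J→41/16; new cluster CHJZ
  updated: d(CHJZ,F)=41/8, d(CHJZ,Y)=35/4
step 4: merge (CHJZ,F) at d=41/8, Q=-199/8; branch lengths CHJZ→23/16, F→59/16; new cluster CFHJZ
  updated: d(CFHJZ,Y)=117/16
step 5: merge (CFHJZ,Y) at d=117/16; branch lengths CFHJZ→117/32, Y→117/32; new cluster CFHJYZ
final tree: (((((C:-17/8,Z:57/8):27/4,H:17/4):95/16,J:41/16):23/16,F:59/16):117/32,Y:117/32)
total length: 591/16

C,Z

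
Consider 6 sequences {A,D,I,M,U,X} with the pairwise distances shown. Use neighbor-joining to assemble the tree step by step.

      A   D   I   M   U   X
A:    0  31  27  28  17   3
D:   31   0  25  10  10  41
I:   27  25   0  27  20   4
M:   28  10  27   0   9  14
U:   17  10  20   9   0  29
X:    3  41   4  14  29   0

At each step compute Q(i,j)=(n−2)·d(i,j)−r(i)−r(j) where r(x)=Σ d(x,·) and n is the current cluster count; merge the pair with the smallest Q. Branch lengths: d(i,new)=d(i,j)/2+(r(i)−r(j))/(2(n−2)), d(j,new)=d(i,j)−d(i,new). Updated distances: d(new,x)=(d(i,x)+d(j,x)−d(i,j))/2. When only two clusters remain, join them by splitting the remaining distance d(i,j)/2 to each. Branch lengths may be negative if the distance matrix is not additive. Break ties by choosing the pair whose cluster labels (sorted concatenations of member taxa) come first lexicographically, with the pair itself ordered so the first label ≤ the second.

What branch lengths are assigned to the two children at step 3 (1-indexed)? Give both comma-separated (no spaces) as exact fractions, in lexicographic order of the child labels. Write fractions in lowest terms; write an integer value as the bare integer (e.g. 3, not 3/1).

step 1: merge (A,X) at d=3, Q=-185; branch lengths A→27/8, X→-3/8; new cluster AX
  updated: d(AX,D)=69/2, d(AX,I)=14, d(AX,M)=39/2, d(AX,U)=43/2
step 2: merge (AX,I) at d=14, Q=-267/2; branch lengths AX→91/12, I→77/12; new cluster AIX
  updated: d(AIX,D)=91/4, d(AIX,M)=65/4, d(AIX,U)=55/4
step 3: merge (AIX,U) at d=55/4, Q=-58; branch lengths AIX→95/8, U→15/8; new cluster AIUX
  updated: d(AIUX,D)=19/2, d(AIUX,M)=23/4
step 4: merge (AIUX,D) at d=19/2, Q=-101/4; branch lengths AIUX→21/8, D→55/8; new cluster ADIUX
  updated: d(ADIUX,M)=25/8
step 5: merge (ADIUX,M) at d=25/8; branch lengths ADIUX→25/16, M→25/16; new cluster ADIMUX
final tree: (((((A:27/8,X:-3/8):91/12,I:77/12):95/8,U:15/8):21/8,D:55/8):25/16,M:25/16)
total length: 347/8

95/8,15/8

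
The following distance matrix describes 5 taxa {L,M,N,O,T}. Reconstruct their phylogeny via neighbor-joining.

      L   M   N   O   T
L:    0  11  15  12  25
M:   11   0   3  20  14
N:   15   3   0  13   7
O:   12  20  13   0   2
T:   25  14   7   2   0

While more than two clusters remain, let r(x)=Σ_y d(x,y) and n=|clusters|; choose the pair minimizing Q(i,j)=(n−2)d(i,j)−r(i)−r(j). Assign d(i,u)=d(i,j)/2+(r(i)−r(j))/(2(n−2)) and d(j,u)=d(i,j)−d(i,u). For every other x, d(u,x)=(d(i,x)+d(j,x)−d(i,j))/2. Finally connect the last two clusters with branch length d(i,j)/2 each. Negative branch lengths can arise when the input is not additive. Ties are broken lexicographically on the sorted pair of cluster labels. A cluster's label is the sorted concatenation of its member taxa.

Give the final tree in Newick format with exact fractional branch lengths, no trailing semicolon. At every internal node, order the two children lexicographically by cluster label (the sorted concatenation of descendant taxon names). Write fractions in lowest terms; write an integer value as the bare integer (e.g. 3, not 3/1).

iteration 1: select O,T (d=2, Q=-89); attach at lengths (5/6, 7/6); label the merged cluster OT
  updated: d(L,OT)=35/2, d(M,OT)=16, d(N,OT)=9
iteration 2: select L,M (d=11, Q=-103/2); attach at lengths (71/8, 17/8); label the merged cluster LM
  updated: d(LM,N)=7/2, d(LM,OT)=45/4
iteration 3: select LM,N (d=7/2, Q=-95/4); attach at lengths (23/8, 5/8); label the merged cluster LMN
  updated: d(LMN,OT)=67/8
iteration 4: select LMN,OT (d=67/8); attach at lengths (67/16, 67/16); label the merged cluster LMNOT
final tree: (((L:71/8,M:17/8):23/8,N:5/8):67/16,(O:5/6,T:7/6):67/16)
total length: 199/8

(((L:71/8,M:17/8):23/8,N:5/8):67/16,(O:5/6,T:7/6):67/16)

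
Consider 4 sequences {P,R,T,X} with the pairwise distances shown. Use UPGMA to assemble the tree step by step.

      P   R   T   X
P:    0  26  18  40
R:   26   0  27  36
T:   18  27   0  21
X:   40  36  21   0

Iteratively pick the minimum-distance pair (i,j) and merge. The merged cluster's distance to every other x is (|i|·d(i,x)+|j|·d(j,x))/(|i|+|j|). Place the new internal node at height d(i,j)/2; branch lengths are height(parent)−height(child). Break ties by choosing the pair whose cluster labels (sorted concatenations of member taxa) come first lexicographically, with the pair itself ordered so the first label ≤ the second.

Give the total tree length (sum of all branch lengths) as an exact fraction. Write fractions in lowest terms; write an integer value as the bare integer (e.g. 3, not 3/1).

1. join P+T (d=18) ⇒ PT; edges |P|=9, |T|=9
  updated: d(PT,R)=53/2, d(PT,X)=61/2
2. join PT+R (d=53/2) ⇒ PRT; edges |PT|=17/4, |R|=53/4
  updated: d(PRT,X)=97/3
3. join PRT+X (d=97/3) ⇒ PRTX; edges |PRT|=35/12, |X|=97/6
final tree: (((P:9,T:9):17/4,R:53/4):35/12,X:97/6)
total length: 655/12

655/12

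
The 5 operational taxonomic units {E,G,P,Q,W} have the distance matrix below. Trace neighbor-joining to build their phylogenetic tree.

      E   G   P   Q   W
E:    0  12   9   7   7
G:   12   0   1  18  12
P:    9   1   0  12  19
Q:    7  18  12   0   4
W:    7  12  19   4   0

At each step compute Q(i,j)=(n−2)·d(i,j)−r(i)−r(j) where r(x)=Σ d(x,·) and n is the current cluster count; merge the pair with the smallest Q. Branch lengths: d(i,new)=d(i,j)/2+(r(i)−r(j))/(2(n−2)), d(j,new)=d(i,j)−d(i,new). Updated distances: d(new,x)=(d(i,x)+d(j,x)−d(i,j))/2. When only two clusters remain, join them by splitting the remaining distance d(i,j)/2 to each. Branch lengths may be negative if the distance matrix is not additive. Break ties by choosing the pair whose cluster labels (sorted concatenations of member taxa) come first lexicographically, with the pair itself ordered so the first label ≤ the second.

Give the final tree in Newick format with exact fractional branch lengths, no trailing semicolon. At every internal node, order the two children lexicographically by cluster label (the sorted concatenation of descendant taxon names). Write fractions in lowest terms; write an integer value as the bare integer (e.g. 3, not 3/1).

iteration 1: select G,P (d=1, Q=-81); attach at lengths (5/6, 1/6); label the merged cluster GP
  updated: d(E,GP)=10, d(GP,Q)=29/2, d(GP,W)=15
iteration 2: select E,GP (d=10, Q=-87/2); attach at lengths (9/8, 71/8); label the merged cluster EGP
  updated: d(EGP,Q)=23/4, d(EGP,W)=6
iteration 3: select EGP,Q (d=23/4, Q=-63/4); attach at lengths (31/8, 15/8); label the merged cluster EGPQ
  updated: d(EGPQ,W)=17/8
iteration 4: select EGPQ,W (d=17/8); attach at lengths (17/16, 17/16); label the merged cluster EGPQW
final tree: (((E:9/8,(G:5/6,P:1/6):71/8):31/8,Q:15/8):17/16,W:17/16)
total length: 151/8

(((E:9/8,(G:5/6,P:1/6):71/8):31/8,Q:15/8):17/16,W:17/16)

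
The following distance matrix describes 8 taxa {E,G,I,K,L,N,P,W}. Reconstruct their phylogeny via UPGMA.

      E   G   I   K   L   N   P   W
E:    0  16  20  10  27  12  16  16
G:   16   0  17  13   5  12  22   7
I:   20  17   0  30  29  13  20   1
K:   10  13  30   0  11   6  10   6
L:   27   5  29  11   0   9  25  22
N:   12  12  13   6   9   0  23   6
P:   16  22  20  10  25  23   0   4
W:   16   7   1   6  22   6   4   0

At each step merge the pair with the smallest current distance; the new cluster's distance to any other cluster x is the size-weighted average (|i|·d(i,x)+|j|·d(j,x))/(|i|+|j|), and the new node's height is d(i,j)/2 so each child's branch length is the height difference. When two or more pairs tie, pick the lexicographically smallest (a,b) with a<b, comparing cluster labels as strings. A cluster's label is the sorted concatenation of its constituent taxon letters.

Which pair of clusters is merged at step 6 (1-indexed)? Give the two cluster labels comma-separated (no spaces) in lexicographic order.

EKN,GL

1. join I+W (d=1) ⇒ IW; edges |I|=1/2, |W|=1/2
  updated: d(E,IW)=18, d(G,IW)=12, d(IW,K)=18, d(IW,L)=51/2, d(IW,N)=19/2, d(IW,P)=12
2. join G+L (d=5) ⇒ GL; edges |G|=5/2, |L|=5/2
  updated: d(E,GL)=43/2, d(GL,IW)=75/4, d(GL,K)=12, d(GL,N)=21/2, d(GL,P)=47/2
3. join K+N (d=6) ⇒ KN; edges |K|=3, |N|=3
  updated: d(E,KN)=11, d(GL,KN)=45/4, d(IW,KN)=55/4, d(KN,P)=33/2
4. join E+KN (d=11) ⇒ EKN; edges |E|=11/2, |KN|=5/2
  updated: d(EKN,GL)=44/3, d(EKN,IW)=91/6, d(EKN,P)=49/3
5. join IW+P (d=12) ⇒ IPW; edges |IW|=11/2, |P|=6
  updated: d(EKN,IPW)=140/9, d(GL,IPW)=61/3
6. join EKN+GL (d=44/3) ⇒ EGKLN; edges |EKN|=11/6, |GL|=29/6
  updated: d(EGKLN,IPW)=262/15
7. join EGKLN+IPW (d=262/15) ⇒ EGIKLNPW; edges |EGKLN|=7/5, |IPW|=41/15
final tree: (((E:11/2,(K:3,N:3):5/2):11/6,(G:5/2,L:5/2):29/6):7/5,((I:1/2,W:1/2):11/2,P:6):41/15)
total length: 423/10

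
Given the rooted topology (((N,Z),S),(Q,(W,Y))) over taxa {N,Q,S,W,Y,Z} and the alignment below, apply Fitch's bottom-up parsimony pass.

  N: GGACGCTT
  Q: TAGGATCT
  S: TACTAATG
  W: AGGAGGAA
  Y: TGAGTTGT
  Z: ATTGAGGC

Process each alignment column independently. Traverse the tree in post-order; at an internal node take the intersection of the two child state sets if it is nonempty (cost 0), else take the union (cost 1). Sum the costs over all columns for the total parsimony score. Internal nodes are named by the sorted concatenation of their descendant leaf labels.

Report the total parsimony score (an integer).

27

site 0, node NZ: N={G} ∪ Z={A} → {A,G} (+1)
site 0, node NSZ: NZ={A,G} ∪ S={T} → {A,G,T} (+1)
site 0, node WY: W={A} ∪ Y={T} → {A,T} (+1)
site 0, node QWY: Q={T} ∩ WY={A,T} → {T} (+0)
site 0, node NQSWYZ: NSZ={A,G,T} ∩ QWY={T} → {T} (+0)
site 1, node NZ: N={G} ∪ Z={T} → {G,T} (+1)
site 1, node NSZ: NZ={G,T} ∪ S={A} → {A,G,T} (+1)
site 1, node WY: W={G} ∩ Y={G} → {G} (+0)
site 1, node QWY: Q={A} ∪ WY={G} → {A,G} (+1)
site 1, node NQSWYZ: NSZ={A,G,T} ∩ QWY={A,G} → {A,G} (+0)
site 2, node NZ: N={A} ∪ Z={T} → {A,T} (+1)
site 2, node NSZ: NZ={A,T} ∪ S={C} → {A,C,T} (+1)
site 2, node WY: W={G} ∪ Y={A} → {A,G} (+1)
site 2, node QWY: Q={G} ∩ WY={A,G} → {G} (+0)
site 2, node NQSWYZ: NSZ={A,C,T} ∪ QWY={G} → {A,C,G,T} (+1)
site 3, node NZ: N={C} ∪ Z={G} → {C,G} (+1)
site 3, node NSZ: NZ={C,G} ∪ S={T} → {C,G,T} (+1)
site 3, node WY: W={A} ∪ Y={G} → {A,G} (+1)
site 3, node QWY: Q={G} ∩ WY={A,G} → {G} (+0)
site 3, node NQSWYZ: NSZ={C,G,T} ∩ QWY={G} → {G} (+0)
site 4, node NZ: N={G} ∪ Z={A} → {A,G} (+1)
site 4, node NSZ: NZ={A,G} ∩ S={A} → {A} (+0)
site 4, node WY: W={G} ∪ Y={T} → {G,T} (+1)
site 4, node QWY: Q={A} ∪ WY={G,T} → {A,G,T} (+1)
site 4, node NQSWYZ: NSZ={A} ∩ QWY={A,G,T} → {A} (+0)
site 5, node NZ: N={C} ∪ Z={G} → {C,G} (+1)
site 5, node NSZ: NZ={C,G} ∪ S={A} → {A,C,G} (+1)
site 5, node WY: W={G} ∪ Y={T} → {G,T} (+1)
site 5, node QWY: Q={T} ∩ WY={G,T} → {T} (+0)
site 5, node NQSWYZ: NSZ={A,C,G} ∪ QWY={T} → {A,C,G,T} (+1)
site 6, node NZ: N={T} ∪ Z={G} → {G,T} (+1)
site 6, node NSZ: NZ={G,T} ∩ S={T} → {T} (+0)
site 6, node WY: W={A} ∪ Y={G} → {A,G} (+1)
site 6, node QWY: Q={C} ∪ WY={A,G} → {A,C,G} (+1)
site 6, node NQSWYZ: NSZ={T} ∪ QWY={A,C,G} → {A,C,G,T} (+1)
site 7, node NZ: N={T} ∪ Z={C} → {C,T} (+1)
site 7, node NSZ: NZ={C,T} ∪ S={G} → {C,G,T} (+1)
site 7, node WY: W={A} ∪ Y={T} → {A,T} (+1)
site 7, node QWY: Q={T} ∩ WY={A,T} → {T} (+0)
site 7, node NQSWYZ: NSZ={C,G,T} ∩ QWY={T} → {T} (+0)
per-site changes: [3, 3, 4, 3, 3, 4, 4, 3]; total = 27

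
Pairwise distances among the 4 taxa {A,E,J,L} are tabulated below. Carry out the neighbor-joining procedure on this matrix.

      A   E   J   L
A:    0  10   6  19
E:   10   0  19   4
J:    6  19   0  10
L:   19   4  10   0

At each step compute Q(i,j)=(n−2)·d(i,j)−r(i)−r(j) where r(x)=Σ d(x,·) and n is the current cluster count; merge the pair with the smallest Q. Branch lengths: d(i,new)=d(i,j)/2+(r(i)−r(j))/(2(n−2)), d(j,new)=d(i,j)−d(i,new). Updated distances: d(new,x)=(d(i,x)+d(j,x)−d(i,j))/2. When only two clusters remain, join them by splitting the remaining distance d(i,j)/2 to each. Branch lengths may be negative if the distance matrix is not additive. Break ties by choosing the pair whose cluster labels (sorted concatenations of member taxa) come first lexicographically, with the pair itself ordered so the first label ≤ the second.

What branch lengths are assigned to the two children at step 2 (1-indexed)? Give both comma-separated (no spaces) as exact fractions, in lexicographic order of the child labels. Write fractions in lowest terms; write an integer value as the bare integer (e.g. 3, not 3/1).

step 1: merge (A,J) at d=6, Q=-58; branch lengths A→3, J→3; new cluster AJ
  updated: d(AJ,E)=23/2, d(AJ,L)=23/2
step 2: merge (AJ,E) at d=23/2, Q=-27; branch lengths AJ→19/2, E→2; new cluster AEJ
  updated: d(AEJ,L)=2
step 3: merge (AEJ,L) at d=2; branch lengths AEJ→1, L→1; new cluster AEJL
final tree: (((A:3,J:3):19/2,E:2):1,L:1)
total length: 39/2

19/2,2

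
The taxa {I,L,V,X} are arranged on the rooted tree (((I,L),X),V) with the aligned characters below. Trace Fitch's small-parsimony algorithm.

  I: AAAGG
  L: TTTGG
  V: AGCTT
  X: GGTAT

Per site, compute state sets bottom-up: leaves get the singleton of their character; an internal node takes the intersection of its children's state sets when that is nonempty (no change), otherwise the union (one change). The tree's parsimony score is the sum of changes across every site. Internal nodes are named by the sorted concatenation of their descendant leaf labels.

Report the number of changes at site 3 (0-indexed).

site 0, node IL: I={A} ∪ L={T} → {A,T} (+1)
site 0, node ILX: IL={A,T} ∪ X={G} → {A,G,T} (+1)
site 0, node ILVX: ILX={A,G,T} ∩ V={A} → {A} (+0)
site 1, node IL: I={A} ∪ L={T} → {A,T} (+1)
site 1, node ILX: IL={A,T} ∪ X={G} → {A,G,T} (+1)
site 1, node ILVX: ILX={A,G,T} ∩ V={G} → {G} (+0)
site 2, node IL: I={A} ∪ L={T} → {A,T} (+1)
site 2, node ILX: IL={A,T} ∩ X={T} → {T} (+0)
site 2, node ILVX: ILX={T} ∪ V={C} → {C,T} (+1)
site 3, node IL: I={G} ∩ L={G} → {G} (+0)
site 3, node ILX: IL={G} ∪ X={A} → {A,G} (+1)
site 3, node ILVX: ILX={A,G} ∪ V={T} → {A,G,T} (+1)
site 4, node IL: I={G} ∩ L={G} → {G} (+0)
site 4, node ILX: IL={G} ∪ X={T} → {G,T} (+1)
site 4, node ILVX: ILX={G,T} ∩ V={T} → {T} (+0)
per-site changes: [2, 2, 2, 2, 1]; total = 9

2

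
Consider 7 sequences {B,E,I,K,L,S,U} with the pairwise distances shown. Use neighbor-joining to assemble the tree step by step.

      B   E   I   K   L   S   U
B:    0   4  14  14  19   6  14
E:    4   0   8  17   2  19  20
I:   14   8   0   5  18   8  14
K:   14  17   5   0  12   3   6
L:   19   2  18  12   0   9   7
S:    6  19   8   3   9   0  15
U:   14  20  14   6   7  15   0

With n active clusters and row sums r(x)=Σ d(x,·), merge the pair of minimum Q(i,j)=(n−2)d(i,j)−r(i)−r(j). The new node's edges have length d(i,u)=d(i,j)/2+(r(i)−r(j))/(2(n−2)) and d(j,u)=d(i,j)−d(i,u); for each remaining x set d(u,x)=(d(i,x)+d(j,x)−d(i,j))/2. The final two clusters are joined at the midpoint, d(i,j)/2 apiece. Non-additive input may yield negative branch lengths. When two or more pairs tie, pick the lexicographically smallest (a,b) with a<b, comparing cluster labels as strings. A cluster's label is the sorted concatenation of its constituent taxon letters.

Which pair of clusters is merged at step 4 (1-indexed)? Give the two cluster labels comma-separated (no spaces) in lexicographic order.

BS,EL

1. join E+L (d=2, Q=-127) ⇒ EL; edges |E|=13/10, |L|=7/10
  updated: d(B,EL)=21/2, d(EL,I)=12, d(EL,K)=27/2, d(EL,S)=13, d(EL,U)=25/2
2. join B+S (d=6, Q=-159/2) ⇒ BS; edges |B|=75/16, |S|=21/16
  updated: d(BS,EL)=35/4, d(BS,I)=8, d(BS,K)=11/2, d(BS,U)=23/2
3. join K+U (d=6, Q=-56) ⇒ KU; edges |K|=2/3, |U|=16/3
  updated: d(BS,KU)=11/2, d(EL,KU)=10, d(I,KU)=13/2
4. join BS+EL (d=35/4, Q=-71/2) ⇒ BELS; edges |BS|=9/4, |EL|=13/2
  updated: d(BELS,I)=45/8, d(BELS,KU)=27/8
5. join BELS+I (d=45/8, Q=-31/2) ⇒ BEILS; edges |BELS|=5/4, |I|=35/8
  updated: d(BEILS,KU)=17/8
6. join BEILS+KU (d=17/8) ⇒ BEIKLSU; edges |BEILS|=17/16, |KU|=17/16
final tree: ((((B:75/16,S:21/16):9/4,(E:13/10,L:7/10):13/2):5/4,I:35/8):17/16,(K:2/3,U:16/3):17/16)
total length: 61/2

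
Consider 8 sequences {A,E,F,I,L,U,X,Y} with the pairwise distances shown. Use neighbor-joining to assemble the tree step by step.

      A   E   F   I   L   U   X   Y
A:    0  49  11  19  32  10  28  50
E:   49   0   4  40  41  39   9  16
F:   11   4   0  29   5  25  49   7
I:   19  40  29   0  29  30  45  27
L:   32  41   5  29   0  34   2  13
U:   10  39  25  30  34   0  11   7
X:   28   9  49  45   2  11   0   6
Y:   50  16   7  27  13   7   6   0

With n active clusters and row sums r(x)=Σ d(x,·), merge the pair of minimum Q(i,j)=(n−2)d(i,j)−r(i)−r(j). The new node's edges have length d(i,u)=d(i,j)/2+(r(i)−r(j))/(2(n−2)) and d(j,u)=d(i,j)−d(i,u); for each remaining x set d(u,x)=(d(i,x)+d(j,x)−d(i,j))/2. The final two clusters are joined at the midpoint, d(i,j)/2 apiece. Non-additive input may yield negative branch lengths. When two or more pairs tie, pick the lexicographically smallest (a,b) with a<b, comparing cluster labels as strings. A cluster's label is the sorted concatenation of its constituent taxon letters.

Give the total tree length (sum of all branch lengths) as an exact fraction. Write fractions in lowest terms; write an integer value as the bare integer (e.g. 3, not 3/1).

2075/32

step 1: merge (A,I) at d=19, Q=-304; branch lengths A→47/6, I→67/6; new cluster AI
  updated: d(AI,E)=35, d(AI,F)=21/2, d(AI,L)=21, d(AI,U)=21/2, d(AI,X)=27, d(AI,Y)=29
step 2: merge (E,F) at d=4, Q=-449/2; branch lengths E→127/20, F→-47/20; new cluster EF
  updated: d(AI,EF)=83/4, d(EF,L)=21, d(EF,U)=30, d(EF,X)=27, d(EF,Y)=19/2
step 3: merge (AI,U) at d=21/2, Q=-635/4; branch lengths AI→231/32, U→105/32; new cluster AIU
  updated: d(AIU,EF)=161/8, d(AIU,L)=89/4, d(AIU,X)=55/4, d(AIU,Y)=51/4
step 4: merge (L,X) at d=2, Q=-101; branch lengths L→31/12, X→-7/12; new cluster LX
  updated: d(AIU,LX)=17, d(EF,LX)=23, d(LX,Y)=17/2
step 5: merge (AIU,LX) at d=17, Q=-515/8; branch lengths AIU→283/32, LX→261/32; new cluster AILUX
  updated: d(AILUX,EF)=209/16, d(AILUX,Y)=17/8
step 6: merge (AILUX,EF) at d=209/16, Q=-395/16; branch lengths AILUX→91/32, EF→327/32; new cluster AEFILUX
  updated: d(AEFILUX,Y)=-23/32
step 7: merge (AEFILUX,Y) at d=-23/32; branch lengths AEFILUX→-23/64, Y→-23/64; new cluster AEFILUXY
final tree: (((((A:47/6,I:67/6):231/32,U:105/32):283/32,(L:31/12,X:-7/12):261/32):91/32,(E:127/20,F:-47/20):327/32):-23/64,Y:-23/64)
total length: 2075/32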